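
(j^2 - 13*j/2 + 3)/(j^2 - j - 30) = (j - 1/2)/(j + 5)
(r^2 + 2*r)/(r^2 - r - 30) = r*(r + 2)/(r^2 - r - 30)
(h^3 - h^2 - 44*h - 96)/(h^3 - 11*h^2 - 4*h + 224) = (h + 3)/(h - 7)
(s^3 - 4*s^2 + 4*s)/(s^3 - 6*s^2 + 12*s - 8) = s/(s - 2)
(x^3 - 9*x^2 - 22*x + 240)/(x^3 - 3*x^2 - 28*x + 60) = (x - 8)/(x - 2)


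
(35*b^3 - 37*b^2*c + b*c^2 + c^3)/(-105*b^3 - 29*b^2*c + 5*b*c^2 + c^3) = (-b + c)/(3*b + c)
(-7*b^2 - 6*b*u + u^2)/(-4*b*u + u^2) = (7*b^2 + 6*b*u - u^2)/(u*(4*b - u))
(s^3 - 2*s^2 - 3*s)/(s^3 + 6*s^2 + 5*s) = (s - 3)/(s + 5)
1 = 1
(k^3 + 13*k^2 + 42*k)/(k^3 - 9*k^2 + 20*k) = (k^2 + 13*k + 42)/(k^2 - 9*k + 20)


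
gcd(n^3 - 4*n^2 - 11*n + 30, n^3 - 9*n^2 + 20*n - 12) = n - 2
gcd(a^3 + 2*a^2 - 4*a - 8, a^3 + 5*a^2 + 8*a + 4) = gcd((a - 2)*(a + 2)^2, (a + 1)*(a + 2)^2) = a^2 + 4*a + 4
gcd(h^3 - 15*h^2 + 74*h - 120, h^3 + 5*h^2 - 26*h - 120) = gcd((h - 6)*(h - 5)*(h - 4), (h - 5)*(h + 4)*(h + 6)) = h - 5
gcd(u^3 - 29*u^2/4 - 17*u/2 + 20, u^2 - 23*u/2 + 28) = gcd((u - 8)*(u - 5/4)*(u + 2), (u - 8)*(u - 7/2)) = u - 8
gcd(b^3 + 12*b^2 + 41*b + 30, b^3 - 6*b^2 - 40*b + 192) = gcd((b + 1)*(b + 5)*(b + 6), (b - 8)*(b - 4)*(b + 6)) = b + 6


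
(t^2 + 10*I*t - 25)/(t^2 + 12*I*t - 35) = (t + 5*I)/(t + 7*I)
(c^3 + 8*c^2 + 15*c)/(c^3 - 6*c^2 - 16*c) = (c^2 + 8*c + 15)/(c^2 - 6*c - 16)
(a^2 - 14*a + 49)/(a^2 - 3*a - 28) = (a - 7)/(a + 4)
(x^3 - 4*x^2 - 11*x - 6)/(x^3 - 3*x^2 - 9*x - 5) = (x - 6)/(x - 5)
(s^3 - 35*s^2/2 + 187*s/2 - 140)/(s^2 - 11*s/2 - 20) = (2*s^2 - 19*s + 35)/(2*s + 5)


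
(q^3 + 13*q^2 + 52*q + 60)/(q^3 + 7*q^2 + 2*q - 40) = (q^2 + 8*q + 12)/(q^2 + 2*q - 8)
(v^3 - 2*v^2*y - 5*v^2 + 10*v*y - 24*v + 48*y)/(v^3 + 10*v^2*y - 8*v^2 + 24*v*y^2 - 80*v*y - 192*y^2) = (v^2 - 2*v*y + 3*v - 6*y)/(v^2 + 10*v*y + 24*y^2)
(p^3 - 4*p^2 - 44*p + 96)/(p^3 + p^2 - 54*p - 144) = (p - 2)/(p + 3)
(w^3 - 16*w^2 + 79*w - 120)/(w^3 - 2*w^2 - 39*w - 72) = (w^2 - 8*w + 15)/(w^2 + 6*w + 9)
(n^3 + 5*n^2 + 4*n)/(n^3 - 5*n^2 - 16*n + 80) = n*(n + 1)/(n^2 - 9*n + 20)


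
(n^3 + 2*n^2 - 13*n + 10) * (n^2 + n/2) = n^5 + 5*n^4/2 - 12*n^3 + 7*n^2/2 + 5*n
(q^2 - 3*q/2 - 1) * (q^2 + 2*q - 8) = q^4 + q^3/2 - 12*q^2 + 10*q + 8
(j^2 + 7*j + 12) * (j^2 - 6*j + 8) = j^4 + j^3 - 22*j^2 - 16*j + 96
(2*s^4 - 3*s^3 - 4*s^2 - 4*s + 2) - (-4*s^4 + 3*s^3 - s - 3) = 6*s^4 - 6*s^3 - 4*s^2 - 3*s + 5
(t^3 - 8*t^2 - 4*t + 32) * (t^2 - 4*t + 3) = t^5 - 12*t^4 + 31*t^3 + 24*t^2 - 140*t + 96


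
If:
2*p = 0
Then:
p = 0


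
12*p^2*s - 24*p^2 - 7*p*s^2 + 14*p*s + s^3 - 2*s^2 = (-4*p + s)*(-3*p + s)*(s - 2)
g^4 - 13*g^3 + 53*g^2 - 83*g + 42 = (g - 7)*(g - 3)*(g - 2)*(g - 1)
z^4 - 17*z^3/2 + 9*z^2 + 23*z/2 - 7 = (z - 7)*(z - 2)*(z - 1/2)*(z + 1)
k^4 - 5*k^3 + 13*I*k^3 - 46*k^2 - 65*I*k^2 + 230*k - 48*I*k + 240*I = (k - 5)*(k + 2*I)*(k + 3*I)*(k + 8*I)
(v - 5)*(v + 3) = v^2 - 2*v - 15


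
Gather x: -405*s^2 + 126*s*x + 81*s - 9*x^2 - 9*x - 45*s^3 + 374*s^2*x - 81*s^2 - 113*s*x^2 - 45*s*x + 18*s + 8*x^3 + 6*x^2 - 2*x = -45*s^3 - 486*s^2 + 99*s + 8*x^3 + x^2*(-113*s - 3) + x*(374*s^2 + 81*s - 11)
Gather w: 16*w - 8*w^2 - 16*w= -8*w^2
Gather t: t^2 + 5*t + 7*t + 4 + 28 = t^2 + 12*t + 32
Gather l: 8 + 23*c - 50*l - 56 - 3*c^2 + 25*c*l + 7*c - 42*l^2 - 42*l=-3*c^2 + 30*c - 42*l^2 + l*(25*c - 92) - 48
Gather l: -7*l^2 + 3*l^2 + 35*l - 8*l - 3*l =-4*l^2 + 24*l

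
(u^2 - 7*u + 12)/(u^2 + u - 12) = (u - 4)/(u + 4)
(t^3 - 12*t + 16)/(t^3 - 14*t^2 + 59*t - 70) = (t^2 + 2*t - 8)/(t^2 - 12*t + 35)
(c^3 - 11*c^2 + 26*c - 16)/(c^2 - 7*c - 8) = (c^2 - 3*c + 2)/(c + 1)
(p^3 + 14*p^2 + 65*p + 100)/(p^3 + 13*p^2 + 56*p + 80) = (p + 5)/(p + 4)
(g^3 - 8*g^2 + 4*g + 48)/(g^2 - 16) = (g^2 - 4*g - 12)/(g + 4)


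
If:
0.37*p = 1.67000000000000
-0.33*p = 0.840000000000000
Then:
No Solution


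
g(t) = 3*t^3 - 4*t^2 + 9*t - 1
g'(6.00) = 285.00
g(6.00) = 557.00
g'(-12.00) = 1401.00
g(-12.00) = -5869.00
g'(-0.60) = 17.04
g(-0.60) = -8.49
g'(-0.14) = 10.30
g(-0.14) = -2.35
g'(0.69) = 7.76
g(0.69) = 4.29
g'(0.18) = 7.85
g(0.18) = 0.51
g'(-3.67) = 159.58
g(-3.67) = -236.20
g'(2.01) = 29.28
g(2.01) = 25.29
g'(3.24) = 77.56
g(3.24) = 88.21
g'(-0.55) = 16.12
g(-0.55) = -7.66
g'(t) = 9*t^2 - 8*t + 9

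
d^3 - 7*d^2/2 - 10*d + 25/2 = (d - 5)*(d - 1)*(d + 5/2)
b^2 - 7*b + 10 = (b - 5)*(b - 2)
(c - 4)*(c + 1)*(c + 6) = c^3 + 3*c^2 - 22*c - 24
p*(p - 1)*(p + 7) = p^3 + 6*p^2 - 7*p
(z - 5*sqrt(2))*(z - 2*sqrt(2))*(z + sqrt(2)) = z^3 - 6*sqrt(2)*z^2 + 6*z + 20*sqrt(2)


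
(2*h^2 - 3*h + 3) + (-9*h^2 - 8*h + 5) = -7*h^2 - 11*h + 8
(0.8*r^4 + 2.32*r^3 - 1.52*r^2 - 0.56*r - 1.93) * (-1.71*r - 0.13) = -1.368*r^5 - 4.0712*r^4 + 2.2976*r^3 + 1.1552*r^2 + 3.3731*r + 0.2509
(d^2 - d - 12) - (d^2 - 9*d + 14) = 8*d - 26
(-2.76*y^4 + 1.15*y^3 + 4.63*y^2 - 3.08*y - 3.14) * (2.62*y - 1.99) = -7.2312*y^5 + 8.5054*y^4 + 9.8421*y^3 - 17.2833*y^2 - 2.0976*y + 6.2486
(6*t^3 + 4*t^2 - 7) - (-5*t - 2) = 6*t^3 + 4*t^2 + 5*t - 5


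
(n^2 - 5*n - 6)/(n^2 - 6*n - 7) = (n - 6)/(n - 7)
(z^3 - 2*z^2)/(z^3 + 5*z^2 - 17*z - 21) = z^2*(z - 2)/(z^3 + 5*z^2 - 17*z - 21)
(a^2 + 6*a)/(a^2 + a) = (a + 6)/(a + 1)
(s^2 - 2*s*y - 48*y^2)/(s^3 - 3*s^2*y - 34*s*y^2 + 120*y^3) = (s - 8*y)/(s^2 - 9*s*y + 20*y^2)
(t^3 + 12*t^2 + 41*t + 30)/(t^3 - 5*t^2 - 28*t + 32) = (t^3 + 12*t^2 + 41*t + 30)/(t^3 - 5*t^2 - 28*t + 32)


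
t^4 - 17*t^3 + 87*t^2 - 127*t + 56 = (t - 8)*(t - 7)*(t - 1)^2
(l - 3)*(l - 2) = l^2 - 5*l + 6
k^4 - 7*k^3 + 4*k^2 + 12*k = k*(k - 6)*(k - 2)*(k + 1)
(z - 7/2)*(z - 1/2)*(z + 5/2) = z^3 - 3*z^2/2 - 33*z/4 + 35/8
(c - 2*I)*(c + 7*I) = c^2 + 5*I*c + 14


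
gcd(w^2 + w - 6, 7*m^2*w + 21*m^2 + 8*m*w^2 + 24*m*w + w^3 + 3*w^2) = w + 3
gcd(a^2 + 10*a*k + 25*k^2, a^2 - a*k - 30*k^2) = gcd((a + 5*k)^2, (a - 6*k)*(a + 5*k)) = a + 5*k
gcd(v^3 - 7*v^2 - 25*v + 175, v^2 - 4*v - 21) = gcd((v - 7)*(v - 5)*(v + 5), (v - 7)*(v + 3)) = v - 7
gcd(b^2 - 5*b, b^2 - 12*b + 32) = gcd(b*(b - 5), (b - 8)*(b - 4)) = 1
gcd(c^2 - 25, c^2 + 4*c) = 1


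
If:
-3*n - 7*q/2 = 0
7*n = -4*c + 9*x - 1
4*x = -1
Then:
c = 49*q/24 - 13/16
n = -7*q/6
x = -1/4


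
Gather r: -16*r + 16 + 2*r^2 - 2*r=2*r^2 - 18*r + 16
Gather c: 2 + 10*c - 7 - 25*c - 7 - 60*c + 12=-75*c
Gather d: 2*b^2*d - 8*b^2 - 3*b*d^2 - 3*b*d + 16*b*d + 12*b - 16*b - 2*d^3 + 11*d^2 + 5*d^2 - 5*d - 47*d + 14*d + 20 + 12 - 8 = -8*b^2 - 4*b - 2*d^3 + d^2*(16 - 3*b) + d*(2*b^2 + 13*b - 38) + 24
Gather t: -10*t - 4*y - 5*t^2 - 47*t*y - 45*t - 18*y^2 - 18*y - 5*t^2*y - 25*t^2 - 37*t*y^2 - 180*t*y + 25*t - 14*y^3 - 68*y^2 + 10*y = t^2*(-5*y - 30) + t*(-37*y^2 - 227*y - 30) - 14*y^3 - 86*y^2 - 12*y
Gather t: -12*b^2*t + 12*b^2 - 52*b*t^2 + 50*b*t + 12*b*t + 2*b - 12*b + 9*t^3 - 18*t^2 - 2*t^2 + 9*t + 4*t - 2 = 12*b^2 - 10*b + 9*t^3 + t^2*(-52*b - 20) + t*(-12*b^2 + 62*b + 13) - 2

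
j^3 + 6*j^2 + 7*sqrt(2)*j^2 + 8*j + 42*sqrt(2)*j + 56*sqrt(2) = (j + 2)*(j + 4)*(j + 7*sqrt(2))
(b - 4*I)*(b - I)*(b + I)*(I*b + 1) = I*b^4 + 5*b^3 - 3*I*b^2 + 5*b - 4*I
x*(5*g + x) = 5*g*x + x^2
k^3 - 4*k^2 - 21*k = k*(k - 7)*(k + 3)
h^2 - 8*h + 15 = (h - 5)*(h - 3)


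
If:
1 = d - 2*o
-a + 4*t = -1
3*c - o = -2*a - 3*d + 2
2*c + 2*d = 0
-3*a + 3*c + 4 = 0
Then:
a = 13/15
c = -7/15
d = 7/15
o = -4/15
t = -1/30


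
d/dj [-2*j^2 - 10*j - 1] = -4*j - 10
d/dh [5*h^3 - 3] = 15*h^2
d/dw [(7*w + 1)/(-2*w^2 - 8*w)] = (7*w^2/2 + w + 2)/(w^2*(w^2 + 8*w + 16))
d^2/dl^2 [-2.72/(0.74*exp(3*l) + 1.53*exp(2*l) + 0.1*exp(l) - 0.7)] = (-2.72*(2.22*exp(2*l) + 3.06*exp(l) + 0.1)*(4.44*exp(2*l) + 6.12*exp(l) + 0.2)*exp(l) + (18.1152*exp(2*l) + 16.6464*exp(l) + 0.272)*(0.74*exp(3*l) + 1.53*exp(2*l) + 0.1*exp(l) - 0.7))*exp(l)/(0.74*exp(3*l) + 1.53*exp(2*l) + 0.1*exp(l) - 0.7)^3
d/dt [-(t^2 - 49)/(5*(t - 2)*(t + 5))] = 3*(-t^2 - 26*t - 49)/(5*(t^4 + 6*t^3 - 11*t^2 - 60*t + 100))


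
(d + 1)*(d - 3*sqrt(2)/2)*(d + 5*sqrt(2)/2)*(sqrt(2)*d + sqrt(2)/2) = sqrt(2)*d^4 + 2*d^3 + 3*sqrt(2)*d^3/2 - 7*sqrt(2)*d^2 + 3*d^2 - 45*sqrt(2)*d/4 + d - 15*sqrt(2)/4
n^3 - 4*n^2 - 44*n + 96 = (n - 8)*(n - 2)*(n + 6)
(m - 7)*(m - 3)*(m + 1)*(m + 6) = m^4 - 3*m^3 - 43*m^2 + 87*m + 126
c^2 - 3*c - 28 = (c - 7)*(c + 4)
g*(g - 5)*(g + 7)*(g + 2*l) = g^4 + 2*g^3*l + 2*g^3 + 4*g^2*l - 35*g^2 - 70*g*l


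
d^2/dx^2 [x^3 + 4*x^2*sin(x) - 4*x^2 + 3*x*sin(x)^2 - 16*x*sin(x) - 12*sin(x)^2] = -4*x^2*sin(x) + 16*sqrt(2)*x*sin(x + pi/4) + 6*x*cos(2*x) + 6*x + 8*sin(x) + 6*sin(2*x) - 32*cos(x) - 24*cos(2*x) - 8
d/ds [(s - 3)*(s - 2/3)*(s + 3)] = 3*s^2 - 4*s/3 - 9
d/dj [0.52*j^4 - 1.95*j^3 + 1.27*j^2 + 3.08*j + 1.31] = 2.08*j^3 - 5.85*j^2 + 2.54*j + 3.08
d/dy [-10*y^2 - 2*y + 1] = -20*y - 2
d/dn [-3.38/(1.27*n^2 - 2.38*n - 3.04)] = (8.5852*n - 8.0444)/(-1.27*n^2 + 2.38*n + 3.04)^2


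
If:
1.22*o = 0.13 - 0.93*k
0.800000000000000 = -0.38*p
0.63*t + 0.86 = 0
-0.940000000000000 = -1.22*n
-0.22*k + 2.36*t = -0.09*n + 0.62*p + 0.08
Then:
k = -8.76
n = 0.77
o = 6.78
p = -2.11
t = -1.37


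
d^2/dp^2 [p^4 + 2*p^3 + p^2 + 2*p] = 12*p^2 + 12*p + 2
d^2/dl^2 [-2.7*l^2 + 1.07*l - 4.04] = -5.40000000000000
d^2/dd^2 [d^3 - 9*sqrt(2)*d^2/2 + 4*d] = 6*d - 9*sqrt(2)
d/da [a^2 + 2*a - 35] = 2*a + 2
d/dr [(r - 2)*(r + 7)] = 2*r + 5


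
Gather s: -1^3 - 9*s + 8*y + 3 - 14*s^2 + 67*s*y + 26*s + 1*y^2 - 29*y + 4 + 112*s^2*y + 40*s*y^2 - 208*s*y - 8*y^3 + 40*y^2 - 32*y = s^2*(112*y - 14) + s*(40*y^2 - 141*y + 17) - 8*y^3 + 41*y^2 - 53*y + 6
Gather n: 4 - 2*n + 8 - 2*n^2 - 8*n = -2*n^2 - 10*n + 12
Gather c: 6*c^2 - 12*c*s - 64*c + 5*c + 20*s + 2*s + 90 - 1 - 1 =6*c^2 + c*(-12*s - 59) + 22*s + 88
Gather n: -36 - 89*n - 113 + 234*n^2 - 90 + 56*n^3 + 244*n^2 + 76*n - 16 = 56*n^3 + 478*n^2 - 13*n - 255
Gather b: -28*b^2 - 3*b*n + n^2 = -28*b^2 - 3*b*n + n^2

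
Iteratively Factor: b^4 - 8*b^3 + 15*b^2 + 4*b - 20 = (b - 2)*(b^3 - 6*b^2 + 3*b + 10) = (b - 5)*(b - 2)*(b^2 - b - 2) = (b - 5)*(b - 2)^2*(b + 1)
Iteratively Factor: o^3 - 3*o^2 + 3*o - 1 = (o - 1)*(o^2 - 2*o + 1) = (o - 1)^2*(o - 1)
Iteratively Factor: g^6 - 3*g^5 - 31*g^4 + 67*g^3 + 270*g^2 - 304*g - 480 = (g + 1)*(g^5 - 4*g^4 - 27*g^3 + 94*g^2 + 176*g - 480) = (g - 4)*(g + 1)*(g^4 - 27*g^2 - 14*g + 120) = (g - 4)*(g + 1)*(g + 4)*(g^3 - 4*g^2 - 11*g + 30) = (g - 4)*(g - 2)*(g + 1)*(g + 4)*(g^2 - 2*g - 15) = (g - 4)*(g - 2)*(g + 1)*(g + 3)*(g + 4)*(g - 5)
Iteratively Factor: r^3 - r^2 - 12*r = (r)*(r^2 - r - 12) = r*(r - 4)*(r + 3)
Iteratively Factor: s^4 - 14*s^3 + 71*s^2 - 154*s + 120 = (s - 4)*(s^3 - 10*s^2 + 31*s - 30) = (s - 4)*(s - 2)*(s^2 - 8*s + 15) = (s - 4)*(s - 3)*(s - 2)*(s - 5)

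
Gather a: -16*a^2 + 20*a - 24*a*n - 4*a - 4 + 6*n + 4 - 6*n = -16*a^2 + a*(16 - 24*n)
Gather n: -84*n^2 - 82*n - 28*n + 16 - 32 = -84*n^2 - 110*n - 16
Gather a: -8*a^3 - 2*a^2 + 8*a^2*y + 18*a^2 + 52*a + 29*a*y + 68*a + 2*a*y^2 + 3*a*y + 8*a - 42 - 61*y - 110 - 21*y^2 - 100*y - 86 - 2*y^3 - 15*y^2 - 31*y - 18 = -8*a^3 + a^2*(8*y + 16) + a*(2*y^2 + 32*y + 128) - 2*y^3 - 36*y^2 - 192*y - 256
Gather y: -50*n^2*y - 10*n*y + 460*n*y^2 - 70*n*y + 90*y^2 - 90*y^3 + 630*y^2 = -90*y^3 + y^2*(460*n + 720) + y*(-50*n^2 - 80*n)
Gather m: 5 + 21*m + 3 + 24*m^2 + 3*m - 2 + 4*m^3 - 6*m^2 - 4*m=4*m^3 + 18*m^2 + 20*m + 6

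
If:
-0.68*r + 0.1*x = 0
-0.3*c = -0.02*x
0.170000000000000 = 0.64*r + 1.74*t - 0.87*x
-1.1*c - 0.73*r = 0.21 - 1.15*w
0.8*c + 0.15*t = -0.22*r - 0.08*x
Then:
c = -0.00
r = -0.01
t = 0.07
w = 0.17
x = -0.06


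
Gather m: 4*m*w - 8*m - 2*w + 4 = m*(4*w - 8) - 2*w + 4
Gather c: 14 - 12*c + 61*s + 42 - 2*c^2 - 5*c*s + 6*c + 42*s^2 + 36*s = -2*c^2 + c*(-5*s - 6) + 42*s^2 + 97*s + 56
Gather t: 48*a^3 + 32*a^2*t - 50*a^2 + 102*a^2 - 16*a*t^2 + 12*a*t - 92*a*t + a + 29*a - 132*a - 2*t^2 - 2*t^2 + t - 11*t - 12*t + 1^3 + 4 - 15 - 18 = 48*a^3 + 52*a^2 - 102*a + t^2*(-16*a - 4) + t*(32*a^2 - 80*a - 22) - 28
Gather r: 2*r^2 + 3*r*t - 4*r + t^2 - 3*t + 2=2*r^2 + r*(3*t - 4) + t^2 - 3*t + 2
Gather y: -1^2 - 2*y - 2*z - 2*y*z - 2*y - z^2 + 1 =y*(-2*z - 4) - z^2 - 2*z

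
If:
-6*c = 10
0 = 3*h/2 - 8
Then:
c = -5/3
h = 16/3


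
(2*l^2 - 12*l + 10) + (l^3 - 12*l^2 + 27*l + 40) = l^3 - 10*l^2 + 15*l + 50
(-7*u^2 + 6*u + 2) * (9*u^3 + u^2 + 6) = -63*u^5 + 47*u^4 + 24*u^3 - 40*u^2 + 36*u + 12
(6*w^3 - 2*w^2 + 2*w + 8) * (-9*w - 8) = -54*w^4 - 30*w^3 - 2*w^2 - 88*w - 64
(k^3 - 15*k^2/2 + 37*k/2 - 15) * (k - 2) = k^4 - 19*k^3/2 + 67*k^2/2 - 52*k + 30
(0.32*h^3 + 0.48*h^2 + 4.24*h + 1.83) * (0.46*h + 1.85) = 0.1472*h^4 + 0.8128*h^3 + 2.8384*h^2 + 8.6858*h + 3.3855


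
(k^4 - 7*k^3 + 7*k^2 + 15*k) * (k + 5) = k^5 - 2*k^4 - 28*k^3 + 50*k^2 + 75*k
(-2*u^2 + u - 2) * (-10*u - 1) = 20*u^3 - 8*u^2 + 19*u + 2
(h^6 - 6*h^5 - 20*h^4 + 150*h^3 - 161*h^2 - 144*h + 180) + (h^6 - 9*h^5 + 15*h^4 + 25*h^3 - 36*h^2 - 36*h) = 2*h^6 - 15*h^5 - 5*h^4 + 175*h^3 - 197*h^2 - 180*h + 180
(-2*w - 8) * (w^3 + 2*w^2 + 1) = -2*w^4 - 12*w^3 - 16*w^2 - 2*w - 8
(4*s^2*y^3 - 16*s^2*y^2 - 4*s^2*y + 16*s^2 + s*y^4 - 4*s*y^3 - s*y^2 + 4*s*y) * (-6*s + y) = -24*s^3*y^3 + 96*s^3*y^2 + 24*s^3*y - 96*s^3 - 2*s^2*y^4 + 8*s^2*y^3 + 2*s^2*y^2 - 8*s^2*y + s*y^5 - 4*s*y^4 - s*y^3 + 4*s*y^2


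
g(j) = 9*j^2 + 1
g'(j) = 18*j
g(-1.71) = 27.32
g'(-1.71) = -30.78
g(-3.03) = 83.63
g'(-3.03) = -54.54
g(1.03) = 10.55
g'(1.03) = 18.54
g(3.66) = 121.56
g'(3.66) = 65.88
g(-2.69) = 66.12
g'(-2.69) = -48.42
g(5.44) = 267.34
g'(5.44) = 97.92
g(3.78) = 129.60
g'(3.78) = 68.04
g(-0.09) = 1.07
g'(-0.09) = -1.62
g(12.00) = 1297.00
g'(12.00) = 216.00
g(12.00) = 1297.00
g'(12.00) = 216.00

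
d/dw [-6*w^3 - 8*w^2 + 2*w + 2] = -18*w^2 - 16*w + 2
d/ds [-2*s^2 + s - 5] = 1 - 4*s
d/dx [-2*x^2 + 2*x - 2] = 2 - 4*x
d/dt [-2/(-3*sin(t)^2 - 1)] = -24*sin(2*t)/(3*cos(2*t) - 5)^2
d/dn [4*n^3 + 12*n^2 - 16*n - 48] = 12*n^2 + 24*n - 16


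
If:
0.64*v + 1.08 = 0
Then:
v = -1.69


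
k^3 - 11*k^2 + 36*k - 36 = (k - 6)*(k - 3)*(k - 2)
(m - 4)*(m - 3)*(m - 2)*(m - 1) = m^4 - 10*m^3 + 35*m^2 - 50*m + 24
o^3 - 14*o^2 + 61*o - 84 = (o - 7)*(o - 4)*(o - 3)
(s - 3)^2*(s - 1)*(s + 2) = s^4 - 5*s^3 + s^2 + 21*s - 18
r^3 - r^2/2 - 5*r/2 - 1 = (r - 2)*(r + 1/2)*(r + 1)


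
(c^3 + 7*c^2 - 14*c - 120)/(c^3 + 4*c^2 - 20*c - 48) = (c + 5)/(c + 2)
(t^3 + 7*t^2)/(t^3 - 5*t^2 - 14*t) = t*(t + 7)/(t^2 - 5*t - 14)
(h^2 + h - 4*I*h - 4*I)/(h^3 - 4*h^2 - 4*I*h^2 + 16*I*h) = (h + 1)/(h*(h - 4))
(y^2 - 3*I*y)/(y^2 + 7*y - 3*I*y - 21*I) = y/(y + 7)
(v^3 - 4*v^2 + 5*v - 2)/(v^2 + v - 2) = (v^2 - 3*v + 2)/(v + 2)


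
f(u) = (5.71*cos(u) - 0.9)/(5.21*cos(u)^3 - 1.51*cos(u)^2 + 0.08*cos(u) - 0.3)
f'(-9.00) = 0.86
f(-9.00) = 1.10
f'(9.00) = -0.86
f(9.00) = 1.10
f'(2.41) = -2.24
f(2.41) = 1.54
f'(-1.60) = -16.69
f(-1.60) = 3.51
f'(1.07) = 3455.49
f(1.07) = -55.73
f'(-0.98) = -170.59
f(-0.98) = 12.92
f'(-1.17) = -71.52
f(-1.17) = -7.02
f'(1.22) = 37.85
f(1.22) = -4.44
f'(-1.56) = -18.62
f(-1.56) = 2.80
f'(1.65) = 12.34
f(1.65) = 4.25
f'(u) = (5.71*cos(u) - 0.9)*(15.63*sin(u)*cos(u)^2 - 3.02*sin(u)*cos(u) + 0.08*sin(u))/(5.21*cos(u)^3 - 1.51*cos(u)^2 + 0.08*cos(u) - 0.3)^2 - 5.71*sin(u)/(5.21*cos(u)^3 - 1.51*cos(u)^2 + 0.08*cos(u) - 0.3)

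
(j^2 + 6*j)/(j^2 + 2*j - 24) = j/(j - 4)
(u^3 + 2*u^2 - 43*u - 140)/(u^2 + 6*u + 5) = (u^2 - 3*u - 28)/(u + 1)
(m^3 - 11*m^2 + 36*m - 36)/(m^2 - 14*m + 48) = (m^2 - 5*m + 6)/(m - 8)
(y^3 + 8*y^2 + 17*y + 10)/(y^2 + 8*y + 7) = (y^2 + 7*y + 10)/(y + 7)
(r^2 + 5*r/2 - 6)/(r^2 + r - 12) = (r - 3/2)/(r - 3)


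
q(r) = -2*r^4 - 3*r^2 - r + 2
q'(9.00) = -5887.00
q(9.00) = -13372.00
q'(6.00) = -1765.00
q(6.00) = -2704.00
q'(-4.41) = 711.59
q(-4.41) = -808.39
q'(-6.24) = 1980.20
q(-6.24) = -3140.85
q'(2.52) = -144.14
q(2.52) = -100.23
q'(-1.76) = 53.17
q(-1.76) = -24.72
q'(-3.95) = 515.74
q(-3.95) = -527.73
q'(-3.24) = 290.54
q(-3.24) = -246.65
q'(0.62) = -6.63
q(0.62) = -0.07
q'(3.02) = -239.47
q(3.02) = -194.74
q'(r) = -8*r^3 - 6*r - 1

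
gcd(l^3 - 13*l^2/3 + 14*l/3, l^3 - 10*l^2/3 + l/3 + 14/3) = l^2 - 13*l/3 + 14/3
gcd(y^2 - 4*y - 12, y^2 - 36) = y - 6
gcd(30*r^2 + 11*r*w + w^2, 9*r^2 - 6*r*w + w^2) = 1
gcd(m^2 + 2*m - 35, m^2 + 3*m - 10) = 1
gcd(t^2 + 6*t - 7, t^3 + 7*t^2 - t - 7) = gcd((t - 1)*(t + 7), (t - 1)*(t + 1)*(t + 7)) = t^2 + 6*t - 7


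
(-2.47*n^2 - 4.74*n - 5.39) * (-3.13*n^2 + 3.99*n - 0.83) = 7.7311*n^4 + 4.9809*n^3 + 0.00819999999999821*n^2 - 17.5719*n + 4.4737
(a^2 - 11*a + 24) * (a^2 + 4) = a^4 - 11*a^3 + 28*a^2 - 44*a + 96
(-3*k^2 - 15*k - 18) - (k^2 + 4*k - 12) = -4*k^2 - 19*k - 6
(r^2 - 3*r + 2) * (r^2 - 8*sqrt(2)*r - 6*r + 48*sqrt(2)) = r^4 - 8*sqrt(2)*r^3 - 9*r^3 + 20*r^2 + 72*sqrt(2)*r^2 - 160*sqrt(2)*r - 12*r + 96*sqrt(2)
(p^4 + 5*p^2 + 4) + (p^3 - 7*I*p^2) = p^4 + p^3 + 5*p^2 - 7*I*p^2 + 4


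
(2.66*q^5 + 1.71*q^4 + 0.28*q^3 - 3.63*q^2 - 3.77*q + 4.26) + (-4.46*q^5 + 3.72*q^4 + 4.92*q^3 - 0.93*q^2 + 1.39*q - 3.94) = -1.8*q^5 + 5.43*q^4 + 5.2*q^3 - 4.56*q^2 - 2.38*q + 0.32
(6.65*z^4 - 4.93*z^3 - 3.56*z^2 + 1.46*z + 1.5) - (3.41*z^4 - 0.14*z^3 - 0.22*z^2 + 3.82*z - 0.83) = 3.24*z^4 - 4.79*z^3 - 3.34*z^2 - 2.36*z + 2.33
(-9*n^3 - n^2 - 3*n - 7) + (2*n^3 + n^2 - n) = -7*n^3 - 4*n - 7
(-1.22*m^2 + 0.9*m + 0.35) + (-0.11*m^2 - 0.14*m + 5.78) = -1.33*m^2 + 0.76*m + 6.13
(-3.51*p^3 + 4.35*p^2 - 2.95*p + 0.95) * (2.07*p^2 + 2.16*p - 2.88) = -7.2657*p^5 + 1.4229*p^4 + 13.3983*p^3 - 16.9335*p^2 + 10.548*p - 2.736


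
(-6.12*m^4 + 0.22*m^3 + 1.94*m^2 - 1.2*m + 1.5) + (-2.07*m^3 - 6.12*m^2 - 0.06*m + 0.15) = -6.12*m^4 - 1.85*m^3 - 4.18*m^2 - 1.26*m + 1.65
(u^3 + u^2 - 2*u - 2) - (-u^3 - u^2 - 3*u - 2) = 2*u^3 + 2*u^2 + u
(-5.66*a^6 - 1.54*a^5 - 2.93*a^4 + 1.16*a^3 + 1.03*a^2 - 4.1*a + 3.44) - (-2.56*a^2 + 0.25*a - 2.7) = -5.66*a^6 - 1.54*a^5 - 2.93*a^4 + 1.16*a^3 + 3.59*a^2 - 4.35*a + 6.14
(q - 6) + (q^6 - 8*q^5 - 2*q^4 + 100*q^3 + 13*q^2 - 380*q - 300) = q^6 - 8*q^5 - 2*q^4 + 100*q^3 + 13*q^2 - 379*q - 306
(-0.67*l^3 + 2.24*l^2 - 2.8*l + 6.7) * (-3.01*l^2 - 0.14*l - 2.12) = 2.0167*l^5 - 6.6486*l^4 + 9.5348*l^3 - 24.5238*l^2 + 4.998*l - 14.204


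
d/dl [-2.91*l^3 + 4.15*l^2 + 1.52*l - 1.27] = -8.73*l^2 + 8.3*l + 1.52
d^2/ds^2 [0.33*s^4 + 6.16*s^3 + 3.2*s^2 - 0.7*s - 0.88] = 3.96*s^2 + 36.96*s + 6.4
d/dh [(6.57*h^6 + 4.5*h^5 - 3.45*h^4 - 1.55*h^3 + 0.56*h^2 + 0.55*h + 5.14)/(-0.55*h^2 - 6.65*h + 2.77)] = (-14.454*h^7 - 225.8775*h^6 - 6.71159999999999*h^5 + 132.005*h^4 - 17.611*h^3 - 16.302*h^2 + 8.7564*h + 35.7045)/(0.3025*h^4 + 7.315*h^3 + 41.1755*h^2 - 36.841*h + 7.6729)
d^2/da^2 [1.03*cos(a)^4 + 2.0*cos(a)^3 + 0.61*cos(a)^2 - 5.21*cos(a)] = -16.48*cos(a)^4 - 18.0*cos(a)^3 + 9.92*cos(a)^2 + 17.21*cos(a) + 1.22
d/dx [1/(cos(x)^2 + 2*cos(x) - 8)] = 2*(cos(x) + 1)*sin(x)/(cos(x)^2 + 2*cos(x) - 8)^2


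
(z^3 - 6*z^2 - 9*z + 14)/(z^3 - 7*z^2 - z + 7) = (z + 2)/(z + 1)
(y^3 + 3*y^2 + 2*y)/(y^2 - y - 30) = y*(y^2 + 3*y + 2)/(y^2 - y - 30)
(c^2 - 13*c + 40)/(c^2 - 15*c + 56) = (c - 5)/(c - 7)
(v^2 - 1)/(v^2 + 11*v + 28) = (v^2 - 1)/(v^2 + 11*v + 28)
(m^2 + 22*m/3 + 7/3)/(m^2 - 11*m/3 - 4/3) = (m + 7)/(m - 4)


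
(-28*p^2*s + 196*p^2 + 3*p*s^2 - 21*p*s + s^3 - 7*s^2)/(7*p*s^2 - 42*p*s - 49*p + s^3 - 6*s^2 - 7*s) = (-4*p + s)/(s + 1)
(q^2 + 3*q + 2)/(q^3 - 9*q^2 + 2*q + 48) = (q + 1)/(q^2 - 11*q + 24)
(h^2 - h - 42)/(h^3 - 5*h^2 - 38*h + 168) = 1/(h - 4)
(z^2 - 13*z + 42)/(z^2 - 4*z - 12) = (z - 7)/(z + 2)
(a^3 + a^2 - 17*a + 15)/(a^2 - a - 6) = (a^2 + 4*a - 5)/(a + 2)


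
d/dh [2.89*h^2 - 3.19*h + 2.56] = 5.78*h - 3.19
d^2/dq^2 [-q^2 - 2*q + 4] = -2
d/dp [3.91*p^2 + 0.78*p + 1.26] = 7.82*p + 0.78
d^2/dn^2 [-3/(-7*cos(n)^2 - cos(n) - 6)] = 3*(-196*sin(n)^4 - 69*sin(n)^2 + 129*cos(n)/4 - 21*cos(3*n)/4 + 183)/(-7*sin(n)^2 + cos(n) + 13)^3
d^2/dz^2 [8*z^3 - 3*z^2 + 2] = 48*z - 6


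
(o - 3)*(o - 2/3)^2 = o^3 - 13*o^2/3 + 40*o/9 - 4/3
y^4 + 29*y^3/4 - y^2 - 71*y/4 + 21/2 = (y - 1)*(y - 3/4)*(y + 2)*(y + 7)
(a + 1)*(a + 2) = a^2 + 3*a + 2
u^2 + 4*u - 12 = (u - 2)*(u + 6)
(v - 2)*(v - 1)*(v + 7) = v^3 + 4*v^2 - 19*v + 14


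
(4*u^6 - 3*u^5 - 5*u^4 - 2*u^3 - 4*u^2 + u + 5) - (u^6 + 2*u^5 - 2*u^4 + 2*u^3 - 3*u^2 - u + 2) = 3*u^6 - 5*u^5 - 3*u^4 - 4*u^3 - u^2 + 2*u + 3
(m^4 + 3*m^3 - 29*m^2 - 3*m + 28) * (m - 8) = m^5 - 5*m^4 - 53*m^3 + 229*m^2 + 52*m - 224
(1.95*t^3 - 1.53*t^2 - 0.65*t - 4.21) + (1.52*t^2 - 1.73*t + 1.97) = 1.95*t^3 - 0.01*t^2 - 2.38*t - 2.24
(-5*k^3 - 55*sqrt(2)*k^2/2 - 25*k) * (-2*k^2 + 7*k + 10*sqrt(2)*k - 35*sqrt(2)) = 10*k^5 - 35*k^4 + 5*sqrt(2)*k^4 - 500*k^3 - 35*sqrt(2)*k^3/2 - 250*sqrt(2)*k^2 + 1750*k^2 + 875*sqrt(2)*k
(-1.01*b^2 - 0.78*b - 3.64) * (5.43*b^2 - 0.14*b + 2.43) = -5.4843*b^4 - 4.094*b^3 - 22.1103*b^2 - 1.3858*b - 8.8452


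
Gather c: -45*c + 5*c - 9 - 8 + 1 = -40*c - 16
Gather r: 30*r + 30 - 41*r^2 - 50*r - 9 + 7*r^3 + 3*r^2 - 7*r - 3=7*r^3 - 38*r^2 - 27*r + 18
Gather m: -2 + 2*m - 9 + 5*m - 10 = 7*m - 21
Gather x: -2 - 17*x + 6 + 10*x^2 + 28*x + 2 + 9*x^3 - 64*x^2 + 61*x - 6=9*x^3 - 54*x^2 + 72*x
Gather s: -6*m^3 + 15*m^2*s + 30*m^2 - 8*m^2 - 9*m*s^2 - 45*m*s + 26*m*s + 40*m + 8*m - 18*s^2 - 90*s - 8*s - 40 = -6*m^3 + 22*m^2 + 48*m + s^2*(-9*m - 18) + s*(15*m^2 - 19*m - 98) - 40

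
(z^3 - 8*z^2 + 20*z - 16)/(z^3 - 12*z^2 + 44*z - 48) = (z - 2)/(z - 6)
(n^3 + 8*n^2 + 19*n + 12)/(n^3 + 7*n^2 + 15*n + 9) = (n + 4)/(n + 3)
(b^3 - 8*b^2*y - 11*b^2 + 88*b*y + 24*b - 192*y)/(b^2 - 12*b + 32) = (b^2 - 8*b*y - 3*b + 24*y)/(b - 4)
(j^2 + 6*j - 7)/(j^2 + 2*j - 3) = (j + 7)/(j + 3)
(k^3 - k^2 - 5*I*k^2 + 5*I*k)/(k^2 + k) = (k^2 - k - 5*I*k + 5*I)/(k + 1)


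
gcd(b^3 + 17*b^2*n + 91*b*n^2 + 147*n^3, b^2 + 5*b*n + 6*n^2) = b + 3*n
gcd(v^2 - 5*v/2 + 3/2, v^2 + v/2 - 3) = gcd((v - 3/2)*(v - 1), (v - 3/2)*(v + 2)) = v - 3/2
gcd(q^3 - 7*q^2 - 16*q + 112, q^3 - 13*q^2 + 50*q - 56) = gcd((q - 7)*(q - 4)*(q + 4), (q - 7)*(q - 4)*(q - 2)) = q^2 - 11*q + 28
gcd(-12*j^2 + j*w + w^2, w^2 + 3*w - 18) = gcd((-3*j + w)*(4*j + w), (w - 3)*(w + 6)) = 1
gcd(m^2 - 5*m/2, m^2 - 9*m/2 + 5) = m - 5/2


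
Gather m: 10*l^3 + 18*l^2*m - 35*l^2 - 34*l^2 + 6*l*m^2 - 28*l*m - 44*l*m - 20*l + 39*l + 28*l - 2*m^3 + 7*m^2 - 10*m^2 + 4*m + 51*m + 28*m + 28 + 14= 10*l^3 - 69*l^2 + 47*l - 2*m^3 + m^2*(6*l - 3) + m*(18*l^2 - 72*l + 83) + 42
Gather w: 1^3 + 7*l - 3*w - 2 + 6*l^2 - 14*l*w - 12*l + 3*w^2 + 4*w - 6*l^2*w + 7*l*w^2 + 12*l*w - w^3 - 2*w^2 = 6*l^2 - 5*l - w^3 + w^2*(7*l + 1) + w*(-6*l^2 - 2*l + 1) - 1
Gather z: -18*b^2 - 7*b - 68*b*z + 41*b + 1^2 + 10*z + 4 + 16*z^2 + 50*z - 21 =-18*b^2 + 34*b + 16*z^2 + z*(60 - 68*b) - 16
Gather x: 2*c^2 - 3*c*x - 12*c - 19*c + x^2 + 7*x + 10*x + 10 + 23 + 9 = 2*c^2 - 31*c + x^2 + x*(17 - 3*c) + 42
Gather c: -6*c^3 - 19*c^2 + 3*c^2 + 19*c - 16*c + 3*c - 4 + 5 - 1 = -6*c^3 - 16*c^2 + 6*c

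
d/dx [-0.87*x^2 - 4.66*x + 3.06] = -1.74*x - 4.66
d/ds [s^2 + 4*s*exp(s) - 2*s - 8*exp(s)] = 4*s*exp(s) + 2*s - 4*exp(s) - 2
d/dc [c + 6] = 1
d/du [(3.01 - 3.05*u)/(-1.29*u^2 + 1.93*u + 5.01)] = (-3.9345*u^2 + 7.7658*u - 21.0898)/(1.6641*u^4 - 4.9794*u^3 - 9.2009*u^2 + 19.3386*u + 25.1001)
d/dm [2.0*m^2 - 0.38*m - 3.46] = 4.0*m - 0.38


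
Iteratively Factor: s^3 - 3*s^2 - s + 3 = (s - 3)*(s^2 - 1) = (s - 3)*(s - 1)*(s + 1)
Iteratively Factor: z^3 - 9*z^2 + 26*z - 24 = (z - 3)*(z^2 - 6*z + 8) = (z - 4)*(z - 3)*(z - 2)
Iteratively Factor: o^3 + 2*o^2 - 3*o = (o - 1)*(o^2 + 3*o) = (o - 1)*(o + 3)*(o)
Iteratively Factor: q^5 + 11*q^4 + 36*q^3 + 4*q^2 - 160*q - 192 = (q + 4)*(q^4 + 7*q^3 + 8*q^2 - 28*q - 48) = (q + 2)*(q + 4)*(q^3 + 5*q^2 - 2*q - 24) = (q + 2)*(q + 4)^2*(q^2 + q - 6) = (q + 2)*(q + 3)*(q + 4)^2*(q - 2)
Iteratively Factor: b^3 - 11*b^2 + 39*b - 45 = (b - 3)*(b^2 - 8*b + 15) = (b - 3)^2*(b - 5)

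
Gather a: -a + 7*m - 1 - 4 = -a + 7*m - 5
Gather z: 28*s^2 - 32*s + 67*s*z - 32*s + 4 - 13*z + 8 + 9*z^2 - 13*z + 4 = 28*s^2 - 64*s + 9*z^2 + z*(67*s - 26) + 16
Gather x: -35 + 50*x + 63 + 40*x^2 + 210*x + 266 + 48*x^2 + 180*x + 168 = 88*x^2 + 440*x + 462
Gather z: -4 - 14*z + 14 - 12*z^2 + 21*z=-12*z^2 + 7*z + 10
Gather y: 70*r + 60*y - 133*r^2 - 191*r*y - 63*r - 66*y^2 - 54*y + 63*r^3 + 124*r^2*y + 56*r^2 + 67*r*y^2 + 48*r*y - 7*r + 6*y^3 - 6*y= 63*r^3 - 77*r^2 + 6*y^3 + y^2*(67*r - 66) + y*(124*r^2 - 143*r)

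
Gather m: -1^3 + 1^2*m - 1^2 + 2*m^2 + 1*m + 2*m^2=4*m^2 + 2*m - 2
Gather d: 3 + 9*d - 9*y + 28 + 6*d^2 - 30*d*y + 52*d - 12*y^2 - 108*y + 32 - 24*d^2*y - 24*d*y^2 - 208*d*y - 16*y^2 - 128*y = d^2*(6 - 24*y) + d*(-24*y^2 - 238*y + 61) - 28*y^2 - 245*y + 63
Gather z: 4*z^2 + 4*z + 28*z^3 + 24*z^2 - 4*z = 28*z^3 + 28*z^2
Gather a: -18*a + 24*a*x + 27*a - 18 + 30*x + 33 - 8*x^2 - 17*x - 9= a*(24*x + 9) - 8*x^2 + 13*x + 6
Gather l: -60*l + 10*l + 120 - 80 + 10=50 - 50*l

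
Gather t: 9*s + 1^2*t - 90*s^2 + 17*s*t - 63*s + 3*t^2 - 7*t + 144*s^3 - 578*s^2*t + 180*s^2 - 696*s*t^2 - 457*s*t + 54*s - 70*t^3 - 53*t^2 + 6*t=144*s^3 + 90*s^2 - 70*t^3 + t^2*(-696*s - 50) + t*(-578*s^2 - 440*s)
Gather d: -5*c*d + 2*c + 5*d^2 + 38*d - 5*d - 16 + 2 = 2*c + 5*d^2 + d*(33 - 5*c) - 14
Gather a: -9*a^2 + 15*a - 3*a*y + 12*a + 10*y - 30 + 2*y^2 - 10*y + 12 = -9*a^2 + a*(27 - 3*y) + 2*y^2 - 18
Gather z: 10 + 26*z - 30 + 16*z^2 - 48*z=16*z^2 - 22*z - 20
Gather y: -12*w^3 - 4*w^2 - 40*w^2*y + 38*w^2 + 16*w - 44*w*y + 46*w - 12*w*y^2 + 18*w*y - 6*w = -12*w^3 + 34*w^2 - 12*w*y^2 + 56*w + y*(-40*w^2 - 26*w)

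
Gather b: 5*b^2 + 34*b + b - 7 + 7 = 5*b^2 + 35*b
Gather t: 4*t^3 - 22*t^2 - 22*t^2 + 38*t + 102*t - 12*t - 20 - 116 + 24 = 4*t^3 - 44*t^2 + 128*t - 112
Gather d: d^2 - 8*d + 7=d^2 - 8*d + 7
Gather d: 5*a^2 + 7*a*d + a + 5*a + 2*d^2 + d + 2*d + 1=5*a^2 + 6*a + 2*d^2 + d*(7*a + 3) + 1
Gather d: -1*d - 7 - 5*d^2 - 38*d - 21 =-5*d^2 - 39*d - 28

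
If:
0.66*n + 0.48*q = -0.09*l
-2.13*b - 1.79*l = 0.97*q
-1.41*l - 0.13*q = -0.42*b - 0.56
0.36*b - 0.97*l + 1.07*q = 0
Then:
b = -0.37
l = 0.25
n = -0.29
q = 0.36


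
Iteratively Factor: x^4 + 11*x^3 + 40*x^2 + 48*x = (x + 4)*(x^3 + 7*x^2 + 12*x) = (x + 4)^2*(x^2 + 3*x) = (x + 3)*(x + 4)^2*(x)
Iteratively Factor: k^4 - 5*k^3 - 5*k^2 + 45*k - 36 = (k - 4)*(k^3 - k^2 - 9*k + 9) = (k - 4)*(k - 1)*(k^2 - 9) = (k - 4)*(k - 1)*(k + 3)*(k - 3)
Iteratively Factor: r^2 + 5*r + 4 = (r + 1)*(r + 4)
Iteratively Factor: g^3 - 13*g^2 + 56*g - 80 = (g - 4)*(g^2 - 9*g + 20) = (g - 5)*(g - 4)*(g - 4)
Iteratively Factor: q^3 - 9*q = (q)*(q^2 - 9) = q*(q - 3)*(q + 3)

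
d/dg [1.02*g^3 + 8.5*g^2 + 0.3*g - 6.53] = 3.06*g^2 + 17.0*g + 0.3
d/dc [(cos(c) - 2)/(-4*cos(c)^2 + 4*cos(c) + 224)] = (sin(c)^2 + 4*cos(c) - 59)*sin(c)/(4*(sin(c)^2 + cos(c) + 55)^2)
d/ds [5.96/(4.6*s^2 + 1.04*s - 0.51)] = (-54.832*s - 6.1984)/(4.6*s^2 + 1.04*s - 0.51)^2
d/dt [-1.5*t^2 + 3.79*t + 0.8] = 3.79 - 3.0*t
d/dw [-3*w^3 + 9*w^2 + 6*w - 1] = -9*w^2 + 18*w + 6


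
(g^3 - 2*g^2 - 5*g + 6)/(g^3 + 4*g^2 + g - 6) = (g - 3)/(g + 3)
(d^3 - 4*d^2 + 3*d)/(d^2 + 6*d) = (d^2 - 4*d + 3)/(d + 6)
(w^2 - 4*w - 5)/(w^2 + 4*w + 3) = (w - 5)/(w + 3)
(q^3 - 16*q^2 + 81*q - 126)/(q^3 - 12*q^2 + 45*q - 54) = (q - 7)/(q - 3)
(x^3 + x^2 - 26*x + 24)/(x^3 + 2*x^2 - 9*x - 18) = (x^3 + x^2 - 26*x + 24)/(x^3 + 2*x^2 - 9*x - 18)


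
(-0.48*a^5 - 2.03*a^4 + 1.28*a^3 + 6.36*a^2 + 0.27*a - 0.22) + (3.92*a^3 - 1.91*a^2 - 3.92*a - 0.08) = -0.48*a^5 - 2.03*a^4 + 5.2*a^3 + 4.45*a^2 - 3.65*a - 0.3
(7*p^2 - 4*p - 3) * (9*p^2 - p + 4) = 63*p^4 - 43*p^3 + 5*p^2 - 13*p - 12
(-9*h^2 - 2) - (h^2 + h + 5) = -10*h^2 - h - 7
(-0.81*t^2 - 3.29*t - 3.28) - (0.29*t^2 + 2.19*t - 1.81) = -1.1*t^2 - 5.48*t - 1.47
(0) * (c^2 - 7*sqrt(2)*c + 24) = 0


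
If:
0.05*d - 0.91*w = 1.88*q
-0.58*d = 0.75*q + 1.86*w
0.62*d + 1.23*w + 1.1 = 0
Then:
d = -8.66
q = -1.91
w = 3.47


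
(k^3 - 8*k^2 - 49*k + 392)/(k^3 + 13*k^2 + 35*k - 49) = (k^2 - 15*k + 56)/(k^2 + 6*k - 7)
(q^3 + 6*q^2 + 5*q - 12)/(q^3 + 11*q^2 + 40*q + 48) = (q - 1)/(q + 4)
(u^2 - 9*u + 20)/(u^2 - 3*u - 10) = (u - 4)/(u + 2)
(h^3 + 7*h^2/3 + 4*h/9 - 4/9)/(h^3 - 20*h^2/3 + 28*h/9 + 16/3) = (3*h^2 + 5*h - 2)/(3*h^2 - 22*h + 24)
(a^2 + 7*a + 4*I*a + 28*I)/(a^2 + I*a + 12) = (a + 7)/(a - 3*I)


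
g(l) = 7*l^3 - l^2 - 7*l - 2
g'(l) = 21*l^2 - 2*l - 7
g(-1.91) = -41.05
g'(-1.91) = 73.43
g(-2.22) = -67.98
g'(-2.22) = 100.94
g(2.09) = 42.91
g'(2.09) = 80.55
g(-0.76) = -0.33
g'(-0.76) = 6.65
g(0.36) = -4.32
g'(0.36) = -5.00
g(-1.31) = -10.28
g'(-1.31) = 31.66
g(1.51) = 9.25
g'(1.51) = 37.86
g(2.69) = 108.19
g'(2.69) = 139.58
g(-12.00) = -12158.00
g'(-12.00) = 3041.00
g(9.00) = 4957.00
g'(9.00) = 1676.00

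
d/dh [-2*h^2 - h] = -4*h - 1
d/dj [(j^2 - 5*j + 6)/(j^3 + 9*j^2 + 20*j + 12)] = (-j^4 + 10*j^3 + 47*j^2 - 84*j - 180)/(j^6 + 18*j^5 + 121*j^4 + 384*j^3 + 616*j^2 + 480*j + 144)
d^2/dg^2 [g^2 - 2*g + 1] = 2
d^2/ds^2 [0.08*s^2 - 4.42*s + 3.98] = 0.160000000000000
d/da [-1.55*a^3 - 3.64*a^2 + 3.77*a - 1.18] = -4.65*a^2 - 7.28*a + 3.77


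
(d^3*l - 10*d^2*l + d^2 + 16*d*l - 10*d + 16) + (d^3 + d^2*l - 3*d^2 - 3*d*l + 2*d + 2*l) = d^3*l + d^3 - 9*d^2*l - 2*d^2 + 13*d*l - 8*d + 2*l + 16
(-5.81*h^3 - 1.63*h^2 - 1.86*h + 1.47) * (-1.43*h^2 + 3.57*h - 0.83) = 8.3083*h^5 - 18.4108*h^4 + 1.663*h^3 - 7.3894*h^2 + 6.7917*h - 1.2201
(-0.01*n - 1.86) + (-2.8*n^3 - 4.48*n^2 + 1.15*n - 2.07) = -2.8*n^3 - 4.48*n^2 + 1.14*n - 3.93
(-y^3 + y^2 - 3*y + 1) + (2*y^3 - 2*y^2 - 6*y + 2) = y^3 - y^2 - 9*y + 3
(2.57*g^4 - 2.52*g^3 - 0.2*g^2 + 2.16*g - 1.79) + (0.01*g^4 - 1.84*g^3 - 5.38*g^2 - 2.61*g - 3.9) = 2.58*g^4 - 4.36*g^3 - 5.58*g^2 - 0.45*g - 5.69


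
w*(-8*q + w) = -8*q*w + w^2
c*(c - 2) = c^2 - 2*c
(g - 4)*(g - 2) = g^2 - 6*g + 8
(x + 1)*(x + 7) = x^2 + 8*x + 7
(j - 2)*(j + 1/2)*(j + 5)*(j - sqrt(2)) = j^4 - sqrt(2)*j^3 + 7*j^3/2 - 17*j^2/2 - 7*sqrt(2)*j^2/2 - 5*j + 17*sqrt(2)*j/2 + 5*sqrt(2)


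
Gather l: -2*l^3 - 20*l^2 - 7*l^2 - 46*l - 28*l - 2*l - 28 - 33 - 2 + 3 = -2*l^3 - 27*l^2 - 76*l - 60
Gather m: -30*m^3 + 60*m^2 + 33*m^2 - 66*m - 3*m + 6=-30*m^3 + 93*m^2 - 69*m + 6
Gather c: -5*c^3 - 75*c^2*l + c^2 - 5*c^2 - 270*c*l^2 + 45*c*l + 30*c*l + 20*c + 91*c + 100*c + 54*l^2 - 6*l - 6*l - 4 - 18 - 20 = -5*c^3 + c^2*(-75*l - 4) + c*(-270*l^2 + 75*l + 211) + 54*l^2 - 12*l - 42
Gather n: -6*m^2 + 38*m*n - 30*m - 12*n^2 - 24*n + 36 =-6*m^2 - 30*m - 12*n^2 + n*(38*m - 24) + 36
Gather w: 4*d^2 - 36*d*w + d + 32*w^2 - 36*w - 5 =4*d^2 + d + 32*w^2 + w*(-36*d - 36) - 5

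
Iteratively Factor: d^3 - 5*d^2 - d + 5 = (d + 1)*(d^2 - 6*d + 5) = (d - 1)*(d + 1)*(d - 5)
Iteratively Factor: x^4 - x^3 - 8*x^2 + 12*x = (x + 3)*(x^3 - 4*x^2 + 4*x) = x*(x + 3)*(x^2 - 4*x + 4) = x*(x - 2)*(x + 3)*(x - 2)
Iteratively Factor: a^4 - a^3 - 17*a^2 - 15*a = (a + 3)*(a^3 - 4*a^2 - 5*a) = a*(a + 3)*(a^2 - 4*a - 5) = a*(a - 5)*(a + 3)*(a + 1)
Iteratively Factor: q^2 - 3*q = (q - 3)*(q)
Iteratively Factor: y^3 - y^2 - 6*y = (y)*(y^2 - y - 6) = y*(y - 3)*(y + 2)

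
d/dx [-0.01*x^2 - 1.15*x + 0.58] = -0.02*x - 1.15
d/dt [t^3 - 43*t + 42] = 3*t^2 - 43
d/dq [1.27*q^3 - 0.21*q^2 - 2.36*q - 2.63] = 3.81*q^2 - 0.42*q - 2.36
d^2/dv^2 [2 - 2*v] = 0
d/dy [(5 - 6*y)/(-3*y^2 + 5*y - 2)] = (-18*y^2 + 30*y - 13)/(9*y^4 - 30*y^3 + 37*y^2 - 20*y + 4)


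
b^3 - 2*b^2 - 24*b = b*(b - 6)*(b + 4)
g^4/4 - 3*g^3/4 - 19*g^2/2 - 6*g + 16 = (g/4 + 1)*(g - 8)*(g - 1)*(g + 2)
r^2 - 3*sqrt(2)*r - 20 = (r - 5*sqrt(2))*(r + 2*sqrt(2))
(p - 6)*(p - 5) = p^2 - 11*p + 30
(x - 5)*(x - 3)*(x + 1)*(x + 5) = x^4 - 2*x^3 - 28*x^2 + 50*x + 75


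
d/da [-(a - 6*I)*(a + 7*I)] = -2*a - I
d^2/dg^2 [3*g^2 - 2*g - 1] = 6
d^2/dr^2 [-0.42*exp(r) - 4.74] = -0.42*exp(r)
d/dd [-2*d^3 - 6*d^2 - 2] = 6*d*(-d - 2)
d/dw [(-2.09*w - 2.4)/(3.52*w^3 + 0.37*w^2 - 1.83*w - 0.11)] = (14.7136*w^3 + 26.1173*w^2 + 1.776*w - 4.1621)/(12.3904*w^6 + 2.6048*w^5 - 12.7463*w^4 - 2.1286*w^3 + 3.2675*w^2 + 0.4026*w + 0.0121)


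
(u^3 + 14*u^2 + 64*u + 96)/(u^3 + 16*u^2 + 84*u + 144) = (u + 4)/(u + 6)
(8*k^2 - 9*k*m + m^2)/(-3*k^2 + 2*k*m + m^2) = (-8*k + m)/(3*k + m)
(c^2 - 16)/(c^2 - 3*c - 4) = (c + 4)/(c + 1)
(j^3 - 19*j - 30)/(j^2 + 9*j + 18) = (j^2 - 3*j - 10)/(j + 6)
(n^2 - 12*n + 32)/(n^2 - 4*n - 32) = (n - 4)/(n + 4)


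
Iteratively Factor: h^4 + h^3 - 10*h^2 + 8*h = (h + 4)*(h^3 - 3*h^2 + 2*h) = (h - 2)*(h + 4)*(h^2 - h) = (h - 2)*(h - 1)*(h + 4)*(h)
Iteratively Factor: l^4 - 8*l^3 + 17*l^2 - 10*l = (l - 1)*(l^3 - 7*l^2 + 10*l) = (l - 5)*(l - 1)*(l^2 - 2*l) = l*(l - 5)*(l - 1)*(l - 2)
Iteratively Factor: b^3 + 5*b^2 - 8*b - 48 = (b + 4)*(b^2 + b - 12) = (b + 4)^2*(b - 3)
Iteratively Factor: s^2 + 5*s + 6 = (s + 3)*(s + 2)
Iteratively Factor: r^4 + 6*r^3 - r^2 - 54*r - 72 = (r - 3)*(r^3 + 9*r^2 + 26*r + 24) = (r - 3)*(r + 3)*(r^2 + 6*r + 8) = (r - 3)*(r + 2)*(r + 3)*(r + 4)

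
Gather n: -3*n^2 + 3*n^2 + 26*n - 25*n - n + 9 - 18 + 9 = 0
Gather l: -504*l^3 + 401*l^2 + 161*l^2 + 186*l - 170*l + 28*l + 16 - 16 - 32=-504*l^3 + 562*l^2 + 44*l - 32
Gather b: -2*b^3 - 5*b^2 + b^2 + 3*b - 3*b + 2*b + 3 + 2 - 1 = -2*b^3 - 4*b^2 + 2*b + 4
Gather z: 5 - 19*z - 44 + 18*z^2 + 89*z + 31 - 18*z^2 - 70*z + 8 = 0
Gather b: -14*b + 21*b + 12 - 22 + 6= 7*b - 4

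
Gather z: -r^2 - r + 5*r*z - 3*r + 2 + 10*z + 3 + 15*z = -r^2 - 4*r + z*(5*r + 25) + 5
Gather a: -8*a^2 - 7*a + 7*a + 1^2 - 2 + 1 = -8*a^2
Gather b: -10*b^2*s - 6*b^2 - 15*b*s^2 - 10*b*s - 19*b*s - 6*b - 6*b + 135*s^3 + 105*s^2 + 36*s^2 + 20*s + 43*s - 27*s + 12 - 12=b^2*(-10*s - 6) + b*(-15*s^2 - 29*s - 12) + 135*s^3 + 141*s^2 + 36*s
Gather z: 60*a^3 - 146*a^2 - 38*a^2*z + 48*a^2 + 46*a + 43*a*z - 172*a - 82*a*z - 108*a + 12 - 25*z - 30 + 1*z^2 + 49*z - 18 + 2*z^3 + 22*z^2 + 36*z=60*a^3 - 98*a^2 - 234*a + 2*z^3 + 23*z^2 + z*(-38*a^2 - 39*a + 60) - 36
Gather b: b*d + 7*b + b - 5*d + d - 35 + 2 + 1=b*(d + 8) - 4*d - 32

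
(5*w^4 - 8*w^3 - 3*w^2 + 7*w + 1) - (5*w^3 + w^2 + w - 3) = 5*w^4 - 13*w^3 - 4*w^2 + 6*w + 4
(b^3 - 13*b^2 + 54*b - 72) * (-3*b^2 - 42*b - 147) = -3*b^5 - 3*b^4 + 237*b^3 - 141*b^2 - 4914*b + 10584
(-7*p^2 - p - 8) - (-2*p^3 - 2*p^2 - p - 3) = 2*p^3 - 5*p^2 - 5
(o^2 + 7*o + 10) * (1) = o^2 + 7*o + 10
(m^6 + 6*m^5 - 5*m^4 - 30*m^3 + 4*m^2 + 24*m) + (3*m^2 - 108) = m^6 + 6*m^5 - 5*m^4 - 30*m^3 + 7*m^2 + 24*m - 108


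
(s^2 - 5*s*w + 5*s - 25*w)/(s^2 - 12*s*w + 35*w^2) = (s + 5)/(s - 7*w)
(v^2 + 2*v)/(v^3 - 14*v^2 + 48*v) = (v + 2)/(v^2 - 14*v + 48)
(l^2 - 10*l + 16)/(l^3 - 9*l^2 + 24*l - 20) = (l - 8)/(l^2 - 7*l + 10)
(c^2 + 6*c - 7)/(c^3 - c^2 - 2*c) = (-c^2 - 6*c + 7)/(c*(-c^2 + c + 2))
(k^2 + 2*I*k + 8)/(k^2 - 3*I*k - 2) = (k + 4*I)/(k - I)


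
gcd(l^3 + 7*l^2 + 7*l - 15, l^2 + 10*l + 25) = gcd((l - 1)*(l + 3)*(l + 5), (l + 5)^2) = l + 5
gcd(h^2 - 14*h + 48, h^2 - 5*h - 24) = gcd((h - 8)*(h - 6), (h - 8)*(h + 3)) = h - 8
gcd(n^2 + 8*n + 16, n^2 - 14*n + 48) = 1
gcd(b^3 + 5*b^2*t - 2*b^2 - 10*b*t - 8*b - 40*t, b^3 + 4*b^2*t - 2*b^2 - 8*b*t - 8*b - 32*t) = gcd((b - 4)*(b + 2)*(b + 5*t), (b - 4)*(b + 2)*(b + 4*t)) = b^2 - 2*b - 8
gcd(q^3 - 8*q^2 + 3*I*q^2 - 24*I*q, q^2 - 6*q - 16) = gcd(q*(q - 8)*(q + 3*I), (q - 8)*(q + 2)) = q - 8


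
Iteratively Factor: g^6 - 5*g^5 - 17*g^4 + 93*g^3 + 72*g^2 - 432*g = (g - 3)*(g^5 - 2*g^4 - 23*g^3 + 24*g^2 + 144*g) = g*(g - 3)*(g^4 - 2*g^3 - 23*g^2 + 24*g + 144) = g*(g - 3)*(g + 3)*(g^3 - 5*g^2 - 8*g + 48) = g*(g - 3)*(g + 3)^2*(g^2 - 8*g + 16) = g*(g - 4)*(g - 3)*(g + 3)^2*(g - 4)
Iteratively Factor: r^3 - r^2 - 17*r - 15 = (r - 5)*(r^2 + 4*r + 3) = (r - 5)*(r + 1)*(r + 3)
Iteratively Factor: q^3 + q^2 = (q)*(q^2 + q) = q^2*(q + 1)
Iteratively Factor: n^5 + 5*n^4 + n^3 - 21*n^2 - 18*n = (n)*(n^4 + 5*n^3 + n^2 - 21*n - 18) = n*(n + 3)*(n^3 + 2*n^2 - 5*n - 6) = n*(n + 3)^2*(n^2 - n - 2) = n*(n - 2)*(n + 3)^2*(n + 1)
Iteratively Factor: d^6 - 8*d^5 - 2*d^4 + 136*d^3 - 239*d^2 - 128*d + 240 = (d + 4)*(d^5 - 12*d^4 + 46*d^3 - 48*d^2 - 47*d + 60) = (d - 4)*(d + 4)*(d^4 - 8*d^3 + 14*d^2 + 8*d - 15) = (d - 4)*(d - 1)*(d + 4)*(d^3 - 7*d^2 + 7*d + 15) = (d - 4)*(d - 1)*(d + 1)*(d + 4)*(d^2 - 8*d + 15) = (d - 4)*(d - 3)*(d - 1)*(d + 1)*(d + 4)*(d - 5)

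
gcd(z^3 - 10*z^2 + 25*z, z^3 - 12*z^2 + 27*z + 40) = z - 5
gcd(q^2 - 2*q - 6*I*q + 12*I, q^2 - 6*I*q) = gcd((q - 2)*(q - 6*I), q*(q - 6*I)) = q - 6*I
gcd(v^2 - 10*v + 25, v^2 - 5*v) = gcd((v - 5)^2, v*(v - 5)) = v - 5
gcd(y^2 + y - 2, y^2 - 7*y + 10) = 1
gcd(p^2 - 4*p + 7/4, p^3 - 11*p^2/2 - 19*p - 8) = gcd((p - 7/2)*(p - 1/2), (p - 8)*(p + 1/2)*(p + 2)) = 1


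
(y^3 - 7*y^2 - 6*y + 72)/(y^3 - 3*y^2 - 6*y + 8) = (y^2 - 3*y - 18)/(y^2 + y - 2)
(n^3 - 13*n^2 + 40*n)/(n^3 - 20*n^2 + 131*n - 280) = n/(n - 7)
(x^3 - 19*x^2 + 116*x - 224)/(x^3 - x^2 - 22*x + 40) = (x^2 - 15*x + 56)/(x^2 + 3*x - 10)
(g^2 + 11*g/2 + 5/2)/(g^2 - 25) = (g + 1/2)/(g - 5)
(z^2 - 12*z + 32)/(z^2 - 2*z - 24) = (-z^2 + 12*z - 32)/(-z^2 + 2*z + 24)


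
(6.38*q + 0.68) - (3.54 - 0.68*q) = 7.06*q - 2.86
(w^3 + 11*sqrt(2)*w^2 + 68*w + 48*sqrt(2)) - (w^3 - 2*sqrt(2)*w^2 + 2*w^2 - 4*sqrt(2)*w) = -2*w^2 + 13*sqrt(2)*w^2 + 4*sqrt(2)*w + 68*w + 48*sqrt(2)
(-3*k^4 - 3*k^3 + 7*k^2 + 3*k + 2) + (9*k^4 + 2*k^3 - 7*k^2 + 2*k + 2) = 6*k^4 - k^3 + 5*k + 4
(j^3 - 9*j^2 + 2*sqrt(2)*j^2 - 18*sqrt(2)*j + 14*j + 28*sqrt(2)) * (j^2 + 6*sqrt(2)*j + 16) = j^5 - 9*j^4 + 8*sqrt(2)*j^4 - 72*sqrt(2)*j^3 + 54*j^3 - 360*j^2 + 144*sqrt(2)*j^2 - 288*sqrt(2)*j + 560*j + 448*sqrt(2)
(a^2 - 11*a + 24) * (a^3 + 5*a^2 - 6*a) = a^5 - 6*a^4 - 37*a^3 + 186*a^2 - 144*a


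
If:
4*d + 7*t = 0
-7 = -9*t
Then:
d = -49/36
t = 7/9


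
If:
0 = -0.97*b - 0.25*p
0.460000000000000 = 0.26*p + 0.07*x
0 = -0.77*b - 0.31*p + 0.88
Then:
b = -2.03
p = 7.89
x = -22.73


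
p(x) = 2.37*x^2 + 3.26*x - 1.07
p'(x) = 4.74*x + 3.26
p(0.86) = 3.49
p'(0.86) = 7.34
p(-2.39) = 4.68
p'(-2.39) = -8.07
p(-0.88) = -2.10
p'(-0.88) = -0.91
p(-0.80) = -2.16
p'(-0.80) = -0.53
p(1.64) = 10.65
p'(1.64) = 11.03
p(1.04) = 4.88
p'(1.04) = 8.19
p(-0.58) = -2.16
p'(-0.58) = 0.51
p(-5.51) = 52.92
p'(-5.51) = -22.86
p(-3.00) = 10.48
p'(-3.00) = -10.96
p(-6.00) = 64.69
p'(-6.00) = -25.18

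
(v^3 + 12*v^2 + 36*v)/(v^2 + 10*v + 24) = v*(v + 6)/(v + 4)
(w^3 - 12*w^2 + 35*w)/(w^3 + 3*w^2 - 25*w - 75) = w*(w - 7)/(w^2 + 8*w + 15)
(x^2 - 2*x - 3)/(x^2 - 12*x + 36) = (x^2 - 2*x - 3)/(x^2 - 12*x + 36)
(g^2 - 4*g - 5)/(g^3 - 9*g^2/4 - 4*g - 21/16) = 16*(-g^2 + 4*g + 5)/(-16*g^3 + 36*g^2 + 64*g + 21)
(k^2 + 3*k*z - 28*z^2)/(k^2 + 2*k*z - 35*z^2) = (-k + 4*z)/(-k + 5*z)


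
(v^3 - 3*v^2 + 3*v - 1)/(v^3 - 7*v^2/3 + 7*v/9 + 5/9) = 9*(v^2 - 2*v + 1)/(9*v^2 - 12*v - 5)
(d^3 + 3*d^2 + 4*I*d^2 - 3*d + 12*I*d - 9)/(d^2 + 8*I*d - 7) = (d^2 + 3*d*(1 + I) + 9*I)/(d + 7*I)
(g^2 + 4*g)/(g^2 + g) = (g + 4)/(g + 1)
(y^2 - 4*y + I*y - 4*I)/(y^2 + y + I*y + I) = (y - 4)/(y + 1)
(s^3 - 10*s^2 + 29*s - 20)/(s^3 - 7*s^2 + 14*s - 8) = (s - 5)/(s - 2)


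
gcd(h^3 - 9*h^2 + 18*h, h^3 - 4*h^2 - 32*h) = h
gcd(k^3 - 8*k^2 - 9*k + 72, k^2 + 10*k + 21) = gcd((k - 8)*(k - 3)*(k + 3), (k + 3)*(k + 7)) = k + 3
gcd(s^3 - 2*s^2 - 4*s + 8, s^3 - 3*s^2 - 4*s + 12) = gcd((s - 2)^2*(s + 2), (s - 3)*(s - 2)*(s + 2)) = s^2 - 4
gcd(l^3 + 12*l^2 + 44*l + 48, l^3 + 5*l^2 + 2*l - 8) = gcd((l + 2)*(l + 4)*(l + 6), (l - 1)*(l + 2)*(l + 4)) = l^2 + 6*l + 8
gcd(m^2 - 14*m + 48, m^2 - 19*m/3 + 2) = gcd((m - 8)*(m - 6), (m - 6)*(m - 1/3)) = m - 6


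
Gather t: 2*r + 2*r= 4*r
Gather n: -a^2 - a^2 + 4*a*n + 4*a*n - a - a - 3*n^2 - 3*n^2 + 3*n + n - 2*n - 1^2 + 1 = -2*a^2 - 2*a - 6*n^2 + n*(8*a + 2)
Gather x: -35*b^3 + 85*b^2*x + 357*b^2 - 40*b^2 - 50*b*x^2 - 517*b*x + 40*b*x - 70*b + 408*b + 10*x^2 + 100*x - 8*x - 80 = -35*b^3 + 317*b^2 + 338*b + x^2*(10 - 50*b) + x*(85*b^2 - 477*b + 92) - 80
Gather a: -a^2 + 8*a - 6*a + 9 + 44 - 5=-a^2 + 2*a + 48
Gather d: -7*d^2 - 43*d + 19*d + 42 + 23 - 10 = -7*d^2 - 24*d + 55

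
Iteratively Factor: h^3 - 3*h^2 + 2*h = (h)*(h^2 - 3*h + 2) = h*(h - 2)*(h - 1)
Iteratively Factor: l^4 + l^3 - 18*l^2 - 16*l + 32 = (l - 4)*(l^3 + 5*l^2 + 2*l - 8) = (l - 4)*(l + 2)*(l^2 + 3*l - 4) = (l - 4)*(l - 1)*(l + 2)*(l + 4)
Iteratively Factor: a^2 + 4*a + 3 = (a + 1)*(a + 3)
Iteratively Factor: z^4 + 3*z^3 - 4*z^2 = (z)*(z^3 + 3*z^2 - 4*z) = z*(z - 1)*(z^2 + 4*z) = z*(z - 1)*(z + 4)*(z)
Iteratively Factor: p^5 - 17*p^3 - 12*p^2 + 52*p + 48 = (p + 1)*(p^4 - p^3 - 16*p^2 + 4*p + 48) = (p + 1)*(p + 2)*(p^3 - 3*p^2 - 10*p + 24) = (p - 4)*(p + 1)*(p + 2)*(p^2 + p - 6) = (p - 4)*(p + 1)*(p + 2)*(p + 3)*(p - 2)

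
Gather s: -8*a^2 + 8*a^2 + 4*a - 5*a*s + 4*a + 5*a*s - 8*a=0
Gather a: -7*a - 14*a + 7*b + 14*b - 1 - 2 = -21*a + 21*b - 3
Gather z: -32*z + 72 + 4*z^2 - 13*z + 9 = 4*z^2 - 45*z + 81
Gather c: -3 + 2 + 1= 0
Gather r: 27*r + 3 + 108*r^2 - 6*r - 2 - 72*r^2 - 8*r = 36*r^2 + 13*r + 1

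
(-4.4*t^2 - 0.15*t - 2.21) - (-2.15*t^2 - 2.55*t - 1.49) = -2.25*t^2 + 2.4*t - 0.72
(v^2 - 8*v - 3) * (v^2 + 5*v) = v^4 - 3*v^3 - 43*v^2 - 15*v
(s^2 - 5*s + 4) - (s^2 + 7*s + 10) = -12*s - 6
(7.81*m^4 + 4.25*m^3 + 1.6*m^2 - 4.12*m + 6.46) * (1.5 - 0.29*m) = -2.2649*m^5 + 10.4825*m^4 + 5.911*m^3 + 3.5948*m^2 - 8.0534*m + 9.69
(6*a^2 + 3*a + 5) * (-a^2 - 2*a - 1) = -6*a^4 - 15*a^3 - 17*a^2 - 13*a - 5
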